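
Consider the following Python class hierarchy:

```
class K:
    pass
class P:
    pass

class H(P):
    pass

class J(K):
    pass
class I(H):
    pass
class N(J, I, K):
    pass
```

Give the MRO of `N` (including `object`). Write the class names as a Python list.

L[N] = N + merge(L[J], L[I], L[K], [J I K])
  take J:  [J K object] + [I H P object] + [K object] + [J I K]
  take I:  [K object] + [I H P object] + [K object] + [I K]
  take K:  [K object] + [H P object] + [K object] + [K]
  take H:  [object] + [H P object] + [object]
  take P:  [object] + [P object] + [object]
  take object:  [object] + [object] + [object]

[N, J, I, K, H, P, object]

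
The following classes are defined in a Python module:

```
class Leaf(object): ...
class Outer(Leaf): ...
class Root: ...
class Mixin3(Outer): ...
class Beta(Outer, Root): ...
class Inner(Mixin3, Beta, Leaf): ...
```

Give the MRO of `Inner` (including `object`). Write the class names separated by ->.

Inner -> Mixin3 -> Beta -> Outer -> Leaf -> Root -> object

L[Inner] = Inner + merge(L[Mixin3], L[Beta], L[Leaf], [Mixin3 Beta Leaf])
  take Mixin3:  [Mixin3 Outer Leaf object] + [Beta Outer Leaf Root object] + [Leaf object] + [Mixin3 Beta Leaf]
  take Beta:  [Outer Leaf object] + [Beta Outer Leaf Root object] + [Leaf object] + [Beta Leaf]
  take Outer:  [Outer Leaf object] + [Outer Leaf Root object] + [Leaf object] + [Leaf]
  take Leaf:  [Leaf object] + [Leaf Root object] + [Leaf object] + [Leaf]
  take Root:  [object] + [Root object] + [object]
  take object:  [object] + [object] + [object]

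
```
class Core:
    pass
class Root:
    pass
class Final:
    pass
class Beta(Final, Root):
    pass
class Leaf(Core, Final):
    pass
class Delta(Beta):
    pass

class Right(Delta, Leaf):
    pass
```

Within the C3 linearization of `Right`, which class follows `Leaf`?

L[Right] = Right + merge(L[Delta], L[Leaf], [Delta Leaf])
  take Delta:  [Delta Beta Final Root object] + [Leaf Core Final object] + [Delta Leaf]
  take Beta:  [Beta Final Root object] + [Leaf Core Final object] + [Leaf]
  take Leaf:  [Final Root object] + [Leaf Core Final object] + [Leaf]
  take Core:  [Final Root object] + [Core Final object]
  take Final:  [Final Root object] + [Final object]
  take Root:  [Root object] + [object]
  take object:  [object] + [object]
MRO: Right Delta Beta Leaf Core Final Root object
Leaf is at position 3; next is Core.

Core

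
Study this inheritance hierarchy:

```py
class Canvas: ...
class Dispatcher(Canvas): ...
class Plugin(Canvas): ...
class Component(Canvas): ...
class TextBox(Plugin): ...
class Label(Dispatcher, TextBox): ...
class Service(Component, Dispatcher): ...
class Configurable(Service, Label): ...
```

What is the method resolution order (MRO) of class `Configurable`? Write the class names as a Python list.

L[Configurable] = Configurable + merge(L[Service], L[Label], [Service Label])
  take Service:  [Service Component Dispatcher Canvas object] + [Label Dispatcher TextBox Plugin Canvas object] + [Service Label]
  take Component:  [Component Dispatcher Canvas object] + [Label Dispatcher TextBox Plugin Canvas object] + [Label]
  take Label:  [Dispatcher Canvas object] + [Label Dispatcher TextBox Plugin Canvas object] + [Label]
  take Dispatcher:  [Dispatcher Canvas object] + [Dispatcher TextBox Plugin Canvas object]
  take TextBox:  [Canvas object] + [TextBox Plugin Canvas object]
  take Plugin:  [Canvas object] + [Plugin Canvas object]
  take Canvas:  [Canvas object] + [Canvas object]
  take object:  [object] + [object]

[Configurable, Service, Component, Label, Dispatcher, TextBox, Plugin, Canvas, object]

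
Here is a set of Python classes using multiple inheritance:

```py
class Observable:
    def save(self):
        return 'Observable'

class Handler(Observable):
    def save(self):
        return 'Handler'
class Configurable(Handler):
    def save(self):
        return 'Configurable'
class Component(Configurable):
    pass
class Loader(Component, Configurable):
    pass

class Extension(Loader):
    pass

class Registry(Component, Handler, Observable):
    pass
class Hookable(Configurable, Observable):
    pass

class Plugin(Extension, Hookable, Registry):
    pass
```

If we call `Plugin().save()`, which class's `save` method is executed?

Configurable

L[Plugin] = Plugin + merge(L[Extension], L[Hookable], L[Registry], [Extension Hookable Registry])
  take Extension:  [Extension Loader Component Configurable Handler Observable object] + [Hookable Configurable Handler Observable object] + [Registry Component Configurable Handler Observable object] + [Extension Hookable Registry]
  take Loader:  [Loader Component Configurable Handler Observable object] + [Hookable Configurable Handler Observable object] + [Registry Component Configurable Handler Observable object] + [Hookable Registry]
  take Hookable:  [Component Configurable Handler Observable object] + [Hookable Configurable Handler Observable object] + [Registry Component Configurable Handler Observable object] + [Hookable Registry]
  take Registry:  [Component Configurable Handler Observable object] + [Configurable Handler Observable object] + [Registry Component Configurable Handler Observable object] + [Registry]
  take Component:  [Component Configurable Handler Observable object] + [Configurable Handler Observable object] + [Component Configurable Handler Observable object]
  take Configurable:  [Configurable Handler Observable object] + [Configurable Handler Observable object] + [Configurable Handler Observable object]
  take Handler:  [Handler Observable object] + [Handler Observable object] + [Handler Observable object]
  take Observable:  [Observable object] + [Observable object] + [Observable object]
  take object:  [object] + [object] + [object]
MRO: Plugin Extension Loader Hookable Registry Component Configurable Handler Observable object
save is defined in: Configurable, Handler, Observable. First along the MRO is Configurable.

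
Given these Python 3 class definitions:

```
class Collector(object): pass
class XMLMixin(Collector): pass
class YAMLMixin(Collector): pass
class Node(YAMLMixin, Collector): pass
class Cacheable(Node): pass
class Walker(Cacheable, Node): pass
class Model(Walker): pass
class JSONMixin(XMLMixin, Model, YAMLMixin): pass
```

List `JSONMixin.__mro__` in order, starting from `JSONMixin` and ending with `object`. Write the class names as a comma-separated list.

JSONMixin, XMLMixin, Model, Walker, Cacheable, Node, YAMLMixin, Collector, object

L[JSONMixin] = JSONMixin + merge(L[XMLMixin], L[Model], L[YAMLMixin], [XMLMixin Model YAMLMixin])
  take XMLMixin:  [XMLMixin Collector object] + [Model Walker Cacheable Node YAMLMixin Collector object] + [YAMLMixin Collector object] + [XMLMixin Model YAMLMixin]
  take Model:  [Collector object] + [Model Walker Cacheable Node YAMLMixin Collector object] + [YAMLMixin Collector object] + [Model YAMLMixin]
  take Walker:  [Collector object] + [Walker Cacheable Node YAMLMixin Collector object] + [YAMLMixin Collector object] + [YAMLMixin]
  take Cacheable:  [Collector object] + [Cacheable Node YAMLMixin Collector object] + [YAMLMixin Collector object] + [YAMLMixin]
  take Node:  [Collector object] + [Node YAMLMixin Collector object] + [YAMLMixin Collector object] + [YAMLMixin]
  take YAMLMixin:  [Collector object] + [YAMLMixin Collector object] + [YAMLMixin Collector object] + [YAMLMixin]
  take Collector:  [Collector object] + [Collector object] + [Collector object]
  take object:  [object] + [object] + [object]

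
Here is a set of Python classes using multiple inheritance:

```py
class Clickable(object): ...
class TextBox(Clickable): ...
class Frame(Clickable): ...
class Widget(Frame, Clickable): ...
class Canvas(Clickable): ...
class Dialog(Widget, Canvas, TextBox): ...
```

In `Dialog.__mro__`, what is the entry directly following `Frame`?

L[Dialog] = Dialog + merge(L[Widget], L[Canvas], L[TextBox], [Widget Canvas TextBox])
  take Widget:  [Widget Frame Clickable object] + [Canvas Clickable object] + [TextBox Clickable object] + [Widget Canvas TextBox]
  take Frame:  [Frame Clickable object] + [Canvas Clickable object] + [TextBox Clickable object] + [Canvas TextBox]
  take Canvas:  [Clickable object] + [Canvas Clickable object] + [TextBox Clickable object] + [Canvas TextBox]
  take TextBox:  [Clickable object] + [Clickable object] + [TextBox Clickable object] + [TextBox]
  take Clickable:  [Clickable object] + [Clickable object] + [Clickable object]
  take object:  [object] + [object] + [object]
MRO: Dialog Widget Frame Canvas TextBox Clickable object
Frame is at position 2; next is Canvas.

Canvas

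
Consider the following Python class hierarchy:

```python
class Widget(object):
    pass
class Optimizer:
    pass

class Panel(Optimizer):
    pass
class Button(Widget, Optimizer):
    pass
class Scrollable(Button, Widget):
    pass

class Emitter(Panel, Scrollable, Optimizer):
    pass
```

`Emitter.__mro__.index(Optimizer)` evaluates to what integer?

L[Emitter] = Emitter + merge(L[Panel], L[Scrollable], L[Optimizer], [Panel Scrollable Optimizer])
  take Panel:  [Panel Optimizer object] + [Scrollable Button Widget Optimizer object] + [Optimizer object] + [Panel Scrollable Optimizer]
  take Scrollable:  [Optimizer object] + [Scrollable Button Widget Optimizer object] + [Optimizer object] + [Scrollable Optimizer]
  take Button:  [Optimizer object] + [Button Widget Optimizer object] + [Optimizer object] + [Optimizer]
  take Widget:  [Optimizer object] + [Widget Optimizer object] + [Optimizer object] + [Optimizer]
  take Optimizer:  [Optimizer object] + [Optimizer object] + [Optimizer object] + [Optimizer]
  take object:  [object] + [object] + [object]
MRO: Emitter Panel Scrollable Button Widget Optimizer object
Optimizer sits at index 5.

5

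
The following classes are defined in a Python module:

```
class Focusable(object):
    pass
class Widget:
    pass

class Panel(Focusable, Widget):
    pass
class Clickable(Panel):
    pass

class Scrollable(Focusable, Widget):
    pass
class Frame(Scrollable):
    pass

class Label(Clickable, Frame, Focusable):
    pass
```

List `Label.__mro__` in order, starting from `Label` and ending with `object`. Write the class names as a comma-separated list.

L[Label] = Label + merge(L[Clickable], L[Frame], L[Focusable], [Clickable Frame Focusable])
  take Clickable:  [Clickable Panel Focusable Widget object] + [Frame Scrollable Focusable Widget object] + [Focusable object] + [Clickable Frame Focusable]
  take Panel:  [Panel Focusable Widget object] + [Frame Scrollable Focusable Widget object] + [Focusable object] + [Frame Focusable]
  take Frame:  [Focusable Widget object] + [Frame Scrollable Focusable Widget object] + [Focusable object] + [Frame Focusable]
  take Scrollable:  [Focusable Widget object] + [Scrollable Focusable Widget object] + [Focusable object] + [Focusable]
  take Focusable:  [Focusable Widget object] + [Focusable Widget object] + [Focusable object] + [Focusable]
  take Widget:  [Widget object] + [Widget object] + [object]
  take object:  [object] + [object] + [object]

Label, Clickable, Panel, Frame, Scrollable, Focusable, Widget, object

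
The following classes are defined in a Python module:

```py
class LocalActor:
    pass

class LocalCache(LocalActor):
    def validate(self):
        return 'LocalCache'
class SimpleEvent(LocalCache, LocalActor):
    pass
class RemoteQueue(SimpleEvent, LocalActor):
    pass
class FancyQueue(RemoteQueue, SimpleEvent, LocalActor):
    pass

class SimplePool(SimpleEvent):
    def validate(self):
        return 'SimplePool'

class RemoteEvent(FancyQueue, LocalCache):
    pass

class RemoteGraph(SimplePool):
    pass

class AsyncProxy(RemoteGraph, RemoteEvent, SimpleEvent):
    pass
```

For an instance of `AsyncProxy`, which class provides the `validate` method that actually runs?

L[AsyncProxy] = AsyncProxy + merge(L[RemoteGraph], L[RemoteEvent], L[SimpleEvent], [RemoteGraph RemoteEvent SimpleEvent])
  take RemoteGraph:  [RemoteGraph SimplePool SimpleEvent LocalCache LocalActor object] + [RemoteEvent FancyQueue RemoteQueue SimpleEvent LocalCache LocalActor object] + [SimpleEvent LocalCache LocalActor object] + [RemoteGraph RemoteEvent SimpleEvent]
  take SimplePool:  [SimplePool SimpleEvent LocalCache LocalActor object] + [RemoteEvent FancyQueue RemoteQueue SimpleEvent LocalCache LocalActor object] + [SimpleEvent LocalCache LocalActor object] + [RemoteEvent SimpleEvent]
  take RemoteEvent:  [SimpleEvent LocalCache LocalActor object] + [RemoteEvent FancyQueue RemoteQueue SimpleEvent LocalCache LocalActor object] + [SimpleEvent LocalCache LocalActor object] + [RemoteEvent SimpleEvent]
  take FancyQueue:  [SimpleEvent LocalCache LocalActor object] + [FancyQueue RemoteQueue SimpleEvent LocalCache LocalActor object] + [SimpleEvent LocalCache LocalActor object] + [SimpleEvent]
  take RemoteQueue:  [SimpleEvent LocalCache LocalActor object] + [RemoteQueue SimpleEvent LocalCache LocalActor object] + [SimpleEvent LocalCache LocalActor object] + [SimpleEvent]
  take SimpleEvent:  [SimpleEvent LocalCache LocalActor object] + [SimpleEvent LocalCache LocalActor object] + [SimpleEvent LocalCache LocalActor object] + [SimpleEvent]
  take LocalCache:  [LocalCache LocalActor object] + [LocalCache LocalActor object] + [LocalCache LocalActor object]
  take LocalActor:  [LocalActor object] + [LocalActor object] + [LocalActor object]
  take object:  [object] + [object] + [object]
MRO: AsyncProxy RemoteGraph SimplePool RemoteEvent FancyQueue RemoteQueue SimpleEvent LocalCache LocalActor object
validate is defined in: LocalCache, SimplePool. First along the MRO is SimplePool.

SimplePool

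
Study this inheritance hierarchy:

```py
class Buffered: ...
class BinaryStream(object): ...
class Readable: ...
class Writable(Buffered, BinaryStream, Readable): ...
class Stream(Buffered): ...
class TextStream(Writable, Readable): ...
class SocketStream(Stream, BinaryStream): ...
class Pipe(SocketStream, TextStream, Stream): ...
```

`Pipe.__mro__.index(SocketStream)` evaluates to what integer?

L[Pipe] = Pipe + merge(L[SocketStream], L[TextStream], L[Stream], [SocketStream TextStream Stream])
  take SocketStream:  [SocketStream Stream Buffered BinaryStream object] + [TextStream Writable Buffered BinaryStream Readable object] + [Stream Buffered object] + [SocketStream TextStream Stream]
  take TextStream:  [Stream Buffered BinaryStream object] + [TextStream Writable Buffered BinaryStream Readable object] + [Stream Buffered object] + [TextStream Stream]
  take Stream:  [Stream Buffered BinaryStream object] + [Writable Buffered BinaryStream Readable object] + [Stream Buffered object] + [Stream]
  take Writable:  [Buffered BinaryStream object] + [Writable Buffered BinaryStream Readable object] + [Buffered object]
  take Buffered:  [Buffered BinaryStream object] + [Buffered BinaryStream Readable object] + [Buffered object]
  take BinaryStream:  [BinaryStream object] + [BinaryStream Readable object] + [object]
  take Readable:  [object] + [Readable object] + [object]
  take object:  [object] + [object] + [object]
MRO: Pipe SocketStream TextStream Stream Writable Buffered BinaryStream Readable object
SocketStream sits at index 1.

1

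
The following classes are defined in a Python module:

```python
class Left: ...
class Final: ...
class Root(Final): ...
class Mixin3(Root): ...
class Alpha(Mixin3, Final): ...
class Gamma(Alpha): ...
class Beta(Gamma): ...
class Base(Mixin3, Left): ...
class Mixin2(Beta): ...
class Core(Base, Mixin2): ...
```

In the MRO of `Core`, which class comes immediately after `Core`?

L[Core] = Core + merge(L[Base], L[Mixin2], [Base Mixin2])
  take Base:  [Base Mixin3 Root Final Left object] + [Mixin2 Beta Gamma Alpha Mixin3 Root Final object] + [Base Mixin2]
  take Mixin2:  [Mixin3 Root Final Left object] + [Mixin2 Beta Gamma Alpha Mixin3 Root Final object] + [Mixin2]
  take Beta:  [Mixin3 Root Final Left object] + [Beta Gamma Alpha Mixin3 Root Final object]
  take Gamma:  [Mixin3 Root Final Left object] + [Gamma Alpha Mixin3 Root Final object]
  take Alpha:  [Mixin3 Root Final Left object] + [Alpha Mixin3 Root Final object]
  take Mixin3:  [Mixin3 Root Final Left object] + [Mixin3 Root Final object]
  take Root:  [Root Final Left object] + [Root Final object]
  take Final:  [Final Left object] + [Final object]
  take Left:  [Left object] + [object]
  take object:  [object] + [object]
MRO: Core Base Mixin2 Beta Gamma Alpha Mixin3 Root Final Left object
Core is at position 0; next is Base.

Base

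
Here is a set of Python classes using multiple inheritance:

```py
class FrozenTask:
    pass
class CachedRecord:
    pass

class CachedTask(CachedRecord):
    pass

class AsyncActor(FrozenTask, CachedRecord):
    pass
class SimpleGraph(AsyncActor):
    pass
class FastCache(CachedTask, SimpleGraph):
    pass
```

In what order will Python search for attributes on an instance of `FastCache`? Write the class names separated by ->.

L[FastCache] = FastCache + merge(L[CachedTask], L[SimpleGraph], [CachedTask SimpleGraph])
  take CachedTask:  [CachedTask CachedRecord object] + [SimpleGraph AsyncActor FrozenTask CachedRecord object] + [CachedTask SimpleGraph]
  take SimpleGraph:  [CachedRecord object] + [SimpleGraph AsyncActor FrozenTask CachedRecord object] + [SimpleGraph]
  take AsyncActor:  [CachedRecord object] + [AsyncActor FrozenTask CachedRecord object]
  take FrozenTask:  [CachedRecord object] + [FrozenTask CachedRecord object]
  take CachedRecord:  [CachedRecord object] + [CachedRecord object]
  take object:  [object] + [object]

FastCache -> CachedTask -> SimpleGraph -> AsyncActor -> FrozenTask -> CachedRecord -> object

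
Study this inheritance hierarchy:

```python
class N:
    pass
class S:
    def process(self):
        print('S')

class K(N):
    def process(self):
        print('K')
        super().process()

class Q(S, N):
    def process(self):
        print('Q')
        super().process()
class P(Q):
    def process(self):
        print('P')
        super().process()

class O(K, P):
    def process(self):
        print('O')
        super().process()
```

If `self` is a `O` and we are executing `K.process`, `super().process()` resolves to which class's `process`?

P

L[O] = O + merge(L[K], L[P], [K P])
  take K:  [K N object] + [P Q S N object] + [K P]
  take P:  [N object] + [P Q S N object] + [P]
  take Q:  [N object] + [Q S N object]
  take S:  [N object] + [S N object]
  take N:  [N object] + [N object]
  take object:  [object] + [object]
MRO: O K P Q S N object
super() in K.process on a O instance goes to the class after K in O's MRO: P.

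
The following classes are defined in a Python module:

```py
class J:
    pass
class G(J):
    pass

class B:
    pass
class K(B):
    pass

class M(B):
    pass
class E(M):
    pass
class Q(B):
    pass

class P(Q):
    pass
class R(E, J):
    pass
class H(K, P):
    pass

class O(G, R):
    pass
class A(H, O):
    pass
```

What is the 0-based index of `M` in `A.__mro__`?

9

L[A] = A + merge(L[H], L[O], [H O])
  take H:  [H K P Q B object] + [O G R E M B J object] + [H O]
  take K:  [K P Q B object] + [O G R E M B J object] + [O]
  take P:  [P Q B object] + [O G R E M B J object] + [O]
  take Q:  [Q B object] + [O G R E M B J object] + [O]
  take O:  [B object] + [O G R E M B J object] + [O]
  take G:  [B object] + [G R E M B J object]
  take R:  [B object] + [R E M B J object]
  take E:  [B object] + [E M B J object]
  take M:  [B object] + [M B J object]
  take B:  [B object] + [B J object]
  take J:  [object] + [J object]
  take object:  [object] + [object]
MRO: A H K P Q O G R E M B J object
M sits at index 9.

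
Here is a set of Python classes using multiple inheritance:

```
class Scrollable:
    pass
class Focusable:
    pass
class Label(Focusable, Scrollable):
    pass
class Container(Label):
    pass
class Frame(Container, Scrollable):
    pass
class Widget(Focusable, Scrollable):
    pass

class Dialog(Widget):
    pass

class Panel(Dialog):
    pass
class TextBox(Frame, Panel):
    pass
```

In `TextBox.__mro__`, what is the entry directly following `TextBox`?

L[TextBox] = TextBox + merge(L[Frame], L[Panel], [Frame Panel])
  take Frame:  [Frame Container Label Focusable Scrollable object] + [Panel Dialog Widget Focusable Scrollable object] + [Frame Panel]
  take Container:  [Container Label Focusable Scrollable object] + [Panel Dialog Widget Focusable Scrollable object] + [Panel]
  take Label:  [Label Focusable Scrollable object] + [Panel Dialog Widget Focusable Scrollable object] + [Panel]
  take Panel:  [Focusable Scrollable object] + [Panel Dialog Widget Focusable Scrollable object] + [Panel]
  take Dialog:  [Focusable Scrollable object] + [Dialog Widget Focusable Scrollable object]
  take Widget:  [Focusable Scrollable object] + [Widget Focusable Scrollable object]
  take Focusable:  [Focusable Scrollable object] + [Focusable Scrollable object]
  take Scrollable:  [Scrollable object] + [Scrollable object]
  take object:  [object] + [object]
MRO: TextBox Frame Container Label Panel Dialog Widget Focusable Scrollable object
TextBox is at position 0; next is Frame.

Frame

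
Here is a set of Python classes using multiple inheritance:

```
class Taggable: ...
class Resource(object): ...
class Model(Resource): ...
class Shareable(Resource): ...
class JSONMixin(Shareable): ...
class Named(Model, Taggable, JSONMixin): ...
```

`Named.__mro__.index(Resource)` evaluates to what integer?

L[Named] = Named + merge(L[Model], L[Taggable], L[JSONMixin], [Model Taggable JSONMixin])
  take Model:  [Model Resource object] + [Taggable object] + [JSONMixin Shareable Resource object] + [Model Taggable JSONMixin]
  take Taggable:  [Resource object] + [Taggable object] + [JSONMixin Shareable Resource object] + [Taggable JSONMixin]
  take JSONMixin:  [Resource object] + [object] + [JSONMixin Shareable Resource object] + [JSONMixin]
  take Shareable:  [Resource object] + [object] + [Shareable Resource object]
  take Resource:  [Resource object] + [object] + [Resource object]
  take object:  [object] + [object] + [object]
MRO: Named Model Taggable JSONMixin Shareable Resource object
Resource sits at index 5.

5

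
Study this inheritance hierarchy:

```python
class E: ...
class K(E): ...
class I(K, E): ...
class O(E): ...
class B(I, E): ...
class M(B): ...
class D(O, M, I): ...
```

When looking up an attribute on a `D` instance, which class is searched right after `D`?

L[D] = D + merge(L[O], L[M], L[I], [O M I])
  take O:  [O E object] + [M B I K E object] + [I K E object] + [O M I]
  take M:  [E object] + [M B I K E object] + [I K E object] + [M I]
  take B:  [E object] + [B I K E object] + [I K E object] + [I]
  take I:  [E object] + [I K E object] + [I K E object] + [I]
  take K:  [E object] + [K E object] + [K E object]
  take E:  [E object] + [E object] + [E object]
  take object:  [object] + [object] + [object]
MRO: D O M B I K E object
D is at position 0; next is O.

O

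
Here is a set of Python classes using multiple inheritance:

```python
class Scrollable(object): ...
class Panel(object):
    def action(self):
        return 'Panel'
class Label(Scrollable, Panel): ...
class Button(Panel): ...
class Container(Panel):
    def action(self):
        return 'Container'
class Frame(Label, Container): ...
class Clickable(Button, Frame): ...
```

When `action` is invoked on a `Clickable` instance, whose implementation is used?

L[Clickable] = Clickable + merge(L[Button], L[Frame], [Button Frame])
  take Button:  [Button Panel object] + [Frame Label Scrollable Container Panel object] + [Button Frame]
  take Frame:  [Panel object] + [Frame Label Scrollable Container Panel object] + [Frame]
  take Label:  [Panel object] + [Label Scrollable Container Panel object]
  take Scrollable:  [Panel object] + [Scrollable Container Panel object]
  take Container:  [Panel object] + [Container Panel object]
  take Panel:  [Panel object] + [Panel object]
  take object:  [object] + [object]
MRO: Clickable Button Frame Label Scrollable Container Panel object
action is defined in: Container, Panel. First along the MRO is Container.

Container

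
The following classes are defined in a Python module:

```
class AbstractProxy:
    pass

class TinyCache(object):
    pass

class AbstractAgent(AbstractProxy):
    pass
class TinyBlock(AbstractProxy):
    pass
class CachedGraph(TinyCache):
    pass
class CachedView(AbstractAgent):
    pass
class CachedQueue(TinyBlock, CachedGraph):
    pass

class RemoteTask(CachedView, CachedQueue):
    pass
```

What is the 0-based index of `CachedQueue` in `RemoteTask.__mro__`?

L[RemoteTask] = RemoteTask + merge(L[CachedView], L[CachedQueue], [CachedView CachedQueue])
  take CachedView:  [CachedView AbstractAgent AbstractProxy object] + [CachedQueue TinyBlock AbstractProxy CachedGraph TinyCache object] + [CachedView CachedQueue]
  take AbstractAgent:  [AbstractAgent AbstractProxy object] + [CachedQueue TinyBlock AbstractProxy CachedGraph TinyCache object] + [CachedQueue]
  take CachedQueue:  [AbstractProxy object] + [CachedQueue TinyBlock AbstractProxy CachedGraph TinyCache object] + [CachedQueue]
  take TinyBlock:  [AbstractProxy object] + [TinyBlock AbstractProxy CachedGraph TinyCache object]
  take AbstractProxy:  [AbstractProxy object] + [AbstractProxy CachedGraph TinyCache object]
  take CachedGraph:  [object] + [CachedGraph TinyCache object]
  take TinyCache:  [object] + [TinyCache object]
  take object:  [object] + [object]
MRO: RemoteTask CachedView AbstractAgent CachedQueue TinyBlock AbstractProxy CachedGraph TinyCache object
CachedQueue sits at index 3.

3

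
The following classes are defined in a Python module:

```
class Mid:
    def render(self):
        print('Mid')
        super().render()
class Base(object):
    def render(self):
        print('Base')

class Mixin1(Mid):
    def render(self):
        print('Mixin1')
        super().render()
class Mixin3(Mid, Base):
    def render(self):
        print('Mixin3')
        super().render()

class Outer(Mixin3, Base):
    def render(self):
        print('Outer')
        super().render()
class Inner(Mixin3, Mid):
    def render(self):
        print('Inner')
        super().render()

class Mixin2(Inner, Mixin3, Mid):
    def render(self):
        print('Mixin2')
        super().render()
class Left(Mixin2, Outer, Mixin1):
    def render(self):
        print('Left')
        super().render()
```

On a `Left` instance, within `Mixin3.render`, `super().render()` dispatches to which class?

L[Left] = Left + merge(L[Mixin2], L[Outer], L[Mixin1], [Mixin2 Outer Mixin1])
  take Mixin2:  [Mixin2 Inner Mixin3 Mid Base object] + [Outer Mixin3 Mid Base object] + [Mixin1 Mid object] + [Mixin2 Outer Mixin1]
  take Inner:  [Inner Mixin3 Mid Base object] + [Outer Mixin3 Mid Base object] + [Mixin1 Mid object] + [Outer Mixin1]
  take Outer:  [Mixin3 Mid Base object] + [Outer Mixin3 Mid Base object] + [Mixin1 Mid object] + [Outer Mixin1]
  take Mixin3:  [Mixin3 Mid Base object] + [Mixin3 Mid Base object] + [Mixin1 Mid object] + [Mixin1]
  take Mixin1:  [Mid Base object] + [Mid Base object] + [Mixin1 Mid object] + [Mixin1]
  take Mid:  [Mid Base object] + [Mid Base object] + [Mid object]
  take Base:  [Base object] + [Base object] + [object]
  take object:  [object] + [object] + [object]
MRO: Left Mixin2 Inner Outer Mixin3 Mixin1 Mid Base object
super() in Mixin3.render on a Left instance goes to the class after Mixin3 in Left's MRO: Mixin1.

Mixin1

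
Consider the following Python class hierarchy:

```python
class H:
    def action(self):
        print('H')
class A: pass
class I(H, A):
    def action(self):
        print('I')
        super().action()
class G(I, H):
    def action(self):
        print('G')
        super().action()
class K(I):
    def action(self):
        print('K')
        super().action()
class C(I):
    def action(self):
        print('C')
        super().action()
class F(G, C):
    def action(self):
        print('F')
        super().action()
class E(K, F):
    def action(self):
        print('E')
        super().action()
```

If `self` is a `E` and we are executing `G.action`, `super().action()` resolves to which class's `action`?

L[E] = E + merge(L[K], L[F], [K F])
  take K:  [K I H A object] + [F G C I H A object] + [K F]
  take F:  [I H A object] + [F G C I H A object] + [F]
  take G:  [I H A object] + [G C I H A object]
  take C:  [I H A object] + [C I H A object]
  take I:  [I H A object] + [I H A object]
  take H:  [H A object] + [H A object]
  take A:  [A object] + [A object]
  take object:  [object] + [object]
MRO: E K F G C I H A object
super() in G.action on a E instance goes to the class after G in E's MRO: C.

C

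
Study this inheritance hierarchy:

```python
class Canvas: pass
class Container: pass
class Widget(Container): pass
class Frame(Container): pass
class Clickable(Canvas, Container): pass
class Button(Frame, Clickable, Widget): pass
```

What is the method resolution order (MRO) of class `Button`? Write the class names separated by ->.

L[Button] = Button + merge(L[Frame], L[Clickable], L[Widget], [Frame Clickable Widget])
  take Frame:  [Frame Container object] + [Clickable Canvas Container object] + [Widget Container object] + [Frame Clickable Widget]
  take Clickable:  [Container object] + [Clickable Canvas Container object] + [Widget Container object] + [Clickable Widget]
  take Canvas:  [Container object] + [Canvas Container object] + [Widget Container object] + [Widget]
  take Widget:  [Container object] + [Container object] + [Widget Container object] + [Widget]
  take Container:  [Container object] + [Container object] + [Container object]
  take object:  [object] + [object] + [object]

Button -> Frame -> Clickable -> Canvas -> Widget -> Container -> object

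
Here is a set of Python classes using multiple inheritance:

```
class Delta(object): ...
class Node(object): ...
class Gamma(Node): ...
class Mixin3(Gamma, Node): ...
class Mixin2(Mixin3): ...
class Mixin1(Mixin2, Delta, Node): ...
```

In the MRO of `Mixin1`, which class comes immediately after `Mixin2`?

Mixin3

L[Mixin1] = Mixin1 + merge(L[Mixin2], L[Delta], L[Node], [Mixin2 Delta Node])
  take Mixin2:  [Mixin2 Mixin3 Gamma Node object] + [Delta object] + [Node object] + [Mixin2 Delta Node]
  take Mixin3:  [Mixin3 Gamma Node object] + [Delta object] + [Node object] + [Delta Node]
  take Gamma:  [Gamma Node object] + [Delta object] + [Node object] + [Delta Node]
  take Delta:  [Node object] + [Delta object] + [Node object] + [Delta Node]
  take Node:  [Node object] + [object] + [Node object] + [Node]
  take object:  [object] + [object] + [object]
MRO: Mixin1 Mixin2 Mixin3 Gamma Delta Node object
Mixin2 is at position 1; next is Mixin3.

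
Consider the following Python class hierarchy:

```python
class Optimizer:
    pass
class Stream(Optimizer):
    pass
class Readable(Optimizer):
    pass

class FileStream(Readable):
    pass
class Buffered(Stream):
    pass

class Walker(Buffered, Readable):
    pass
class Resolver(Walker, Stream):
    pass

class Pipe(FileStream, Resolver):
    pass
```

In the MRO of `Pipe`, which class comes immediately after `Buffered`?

Stream

L[Pipe] = Pipe + merge(L[FileStream], L[Resolver], [FileStream Resolver])
  take FileStream:  [FileStream Readable Optimizer object] + [Resolver Walker Buffered Stream Readable Optimizer object] + [FileStream Resolver]
  take Resolver:  [Readable Optimizer object] + [Resolver Walker Buffered Stream Readable Optimizer object] + [Resolver]
  take Walker:  [Readable Optimizer object] + [Walker Buffered Stream Readable Optimizer object]
  take Buffered:  [Readable Optimizer object] + [Buffered Stream Readable Optimizer object]
  take Stream:  [Readable Optimizer object] + [Stream Readable Optimizer object]
  take Readable:  [Readable Optimizer object] + [Readable Optimizer object]
  take Optimizer:  [Optimizer object] + [Optimizer object]
  take object:  [object] + [object]
MRO: Pipe FileStream Resolver Walker Buffered Stream Readable Optimizer object
Buffered is at position 4; next is Stream.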